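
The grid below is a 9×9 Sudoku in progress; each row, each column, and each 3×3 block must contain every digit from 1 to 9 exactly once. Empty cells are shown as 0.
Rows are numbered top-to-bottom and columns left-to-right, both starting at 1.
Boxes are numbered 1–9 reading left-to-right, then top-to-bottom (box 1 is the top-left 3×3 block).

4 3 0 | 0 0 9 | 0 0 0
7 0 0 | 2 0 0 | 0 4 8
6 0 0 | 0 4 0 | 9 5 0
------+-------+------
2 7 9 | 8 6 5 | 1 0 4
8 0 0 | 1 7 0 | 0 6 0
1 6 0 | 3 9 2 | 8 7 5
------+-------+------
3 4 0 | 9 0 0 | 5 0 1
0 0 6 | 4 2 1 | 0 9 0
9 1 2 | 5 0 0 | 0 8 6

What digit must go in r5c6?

4

Row 5 already contains {1, 6, 7, 8}.
Column 6 already contains {1, 2, 5, 9}.
Its 3×3 block (box 5) already contains {1, 2, 3, 5, 6, 7, 8, 9}.
The only value from 1–9 not eliminated is 4, so r5c6 = 4.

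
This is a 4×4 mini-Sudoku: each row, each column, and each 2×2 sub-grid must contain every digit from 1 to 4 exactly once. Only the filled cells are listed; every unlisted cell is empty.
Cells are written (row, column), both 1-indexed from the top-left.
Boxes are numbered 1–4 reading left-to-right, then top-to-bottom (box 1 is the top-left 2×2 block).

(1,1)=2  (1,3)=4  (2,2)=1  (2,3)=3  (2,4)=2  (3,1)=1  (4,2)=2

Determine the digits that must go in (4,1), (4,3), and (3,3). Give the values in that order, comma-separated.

3,1,2

For (4,1):
  Consider where 3 can go in column 1.
  (2,1) is out (row 2 already has a 3).
  So the only cell in column 1 that can hold 3 is (4,1).
  So (4,1) = 3.
For (4,3):
  Row 4 already contains {2}.
  Column 3 already contains {3, 4}.
  Its 2×2 block (box 4) already contains {}.
  The only value from 1–4 not eliminated is 1, so (4,3) = 1.
For (3,3):
  Row 3 already contains {1}.
  Column 3 already contains {3, 4}.
  Its 2×2 block (box 4) already contains {}.
  The only value from 1–4 not eliminated is 2, so (3,3) = 2.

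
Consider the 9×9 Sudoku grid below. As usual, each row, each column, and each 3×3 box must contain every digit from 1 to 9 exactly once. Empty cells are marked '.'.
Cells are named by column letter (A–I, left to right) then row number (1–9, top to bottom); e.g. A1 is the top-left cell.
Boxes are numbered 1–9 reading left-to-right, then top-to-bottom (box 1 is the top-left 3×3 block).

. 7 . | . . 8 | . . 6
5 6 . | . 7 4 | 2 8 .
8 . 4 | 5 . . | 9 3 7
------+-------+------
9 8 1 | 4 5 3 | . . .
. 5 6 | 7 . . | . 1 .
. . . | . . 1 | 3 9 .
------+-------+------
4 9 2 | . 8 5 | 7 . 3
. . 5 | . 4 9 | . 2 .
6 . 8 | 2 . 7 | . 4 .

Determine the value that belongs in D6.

8

Cell D6 itself could take any of {6, 8} by direct elimination.
Consider where 8 can go in box 5.
E5 is out (column E already has a 8).
F5 is out (column F already has a 8).
E6 is out (column E already has a 8).
So the only cell in box 5 that can hold 8 is D6.
Therefore D6 = 8.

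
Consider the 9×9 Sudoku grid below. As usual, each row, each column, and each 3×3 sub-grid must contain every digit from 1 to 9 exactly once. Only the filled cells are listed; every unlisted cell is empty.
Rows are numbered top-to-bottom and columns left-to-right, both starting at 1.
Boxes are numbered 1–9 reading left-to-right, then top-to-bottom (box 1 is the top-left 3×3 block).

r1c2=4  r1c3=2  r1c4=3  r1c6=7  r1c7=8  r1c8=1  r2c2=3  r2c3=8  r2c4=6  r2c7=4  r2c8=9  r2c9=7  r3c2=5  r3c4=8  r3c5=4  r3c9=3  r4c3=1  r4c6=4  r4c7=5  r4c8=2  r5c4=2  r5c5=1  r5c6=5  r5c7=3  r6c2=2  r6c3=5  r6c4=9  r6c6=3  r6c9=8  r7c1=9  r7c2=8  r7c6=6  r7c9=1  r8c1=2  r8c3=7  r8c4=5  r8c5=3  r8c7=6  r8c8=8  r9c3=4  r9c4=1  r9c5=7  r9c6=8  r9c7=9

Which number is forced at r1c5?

Cell r1c5 itself could take any of {5, 9} by direct elimination.
Consider where 9 can go in column 5.
r2c5 is out (row 2 already has a 9).
r4c5 is out (box 5 already has a 9).
r6c5 is out (row 6 already has a 9).
r7c5 is out (row 7 already has a 9).
So the only cell in column 5 that can hold 9 is r1c5.
Therefore r1c5 = 9.

9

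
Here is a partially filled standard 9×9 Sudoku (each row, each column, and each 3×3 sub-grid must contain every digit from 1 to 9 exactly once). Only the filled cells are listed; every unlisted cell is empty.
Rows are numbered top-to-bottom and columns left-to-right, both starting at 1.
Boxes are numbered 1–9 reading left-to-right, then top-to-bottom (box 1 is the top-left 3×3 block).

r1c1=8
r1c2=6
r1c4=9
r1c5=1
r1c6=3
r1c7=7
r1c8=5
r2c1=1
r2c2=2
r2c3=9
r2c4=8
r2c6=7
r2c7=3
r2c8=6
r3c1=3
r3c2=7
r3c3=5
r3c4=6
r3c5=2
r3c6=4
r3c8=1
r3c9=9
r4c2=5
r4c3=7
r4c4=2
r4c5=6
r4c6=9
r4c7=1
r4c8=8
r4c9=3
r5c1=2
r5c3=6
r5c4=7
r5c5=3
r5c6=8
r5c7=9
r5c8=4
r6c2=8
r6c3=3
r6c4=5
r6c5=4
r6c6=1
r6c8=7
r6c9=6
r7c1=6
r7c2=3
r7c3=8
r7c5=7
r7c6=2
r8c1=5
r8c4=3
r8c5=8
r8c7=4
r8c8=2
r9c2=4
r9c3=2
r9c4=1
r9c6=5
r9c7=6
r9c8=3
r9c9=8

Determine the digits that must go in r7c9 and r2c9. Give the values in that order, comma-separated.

1,4

For r7c9:
  Consider where 1 can go in row 7.
  r7c4 is out (column 4 already has a 1).
  r7c7 is out (column 7 already has a 1).
  r7c8 is out (column 8 already has a 1).
  So the only cell in row 7 that can hold 1 is r7c9.
  So r7c9 = 1.
For r2c9:
  Row 2 already contains {1, 2, 3, 6, 7, 8, 9}.
  Column 9 already contains {3, 6, 8, 9}.
  Its 3×3 block (box 3) already contains {1, 3, 5, 6, 7, 9}.
  The only value from 1–9 not eliminated is 4, so r2c9 = 4.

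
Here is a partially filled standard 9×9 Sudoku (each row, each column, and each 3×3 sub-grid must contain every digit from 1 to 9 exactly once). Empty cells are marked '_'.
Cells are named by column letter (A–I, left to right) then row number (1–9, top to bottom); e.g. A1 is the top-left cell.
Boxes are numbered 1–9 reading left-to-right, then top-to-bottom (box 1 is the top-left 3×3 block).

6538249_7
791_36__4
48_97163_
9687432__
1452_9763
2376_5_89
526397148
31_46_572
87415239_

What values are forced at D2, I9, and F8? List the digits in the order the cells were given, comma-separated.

5,6,8

For D2:
  Row 2 already contains {1, 3, 4, 6, 7, 9}.
  Column D already contains {1, 2, 3, 4, 6, 7, 8, 9}.
  Its 3×3 block (box 2) already contains {1, 2, 3, 4, 6, 7, 8, 9}.
  The only value from 1–9 not eliminated is 5, so D2 = 5.
For I9:
  Row 9 already contains {1, 2, 3, 4, 5, 7, 8, 9}.
  Column I already contains {2, 3, 4, 7, 8, 9}.
  Its 3×3 block (box 9) already contains {1, 2, 3, 4, 5, 7, 8, 9}.
  The only value from 1–9 not eliminated is 6, so I9 = 6.
For F8:
  Row 8 already contains {1, 2, 3, 4, 5, 6, 7}.
  Column F already contains {1, 2, 3, 4, 5, 6, 7, 9}.
  Its 3×3 block (box 8) already contains {1, 2, 3, 4, 5, 6, 7, 9}.
  The only value from 1–9 not eliminated is 8, so F8 = 8.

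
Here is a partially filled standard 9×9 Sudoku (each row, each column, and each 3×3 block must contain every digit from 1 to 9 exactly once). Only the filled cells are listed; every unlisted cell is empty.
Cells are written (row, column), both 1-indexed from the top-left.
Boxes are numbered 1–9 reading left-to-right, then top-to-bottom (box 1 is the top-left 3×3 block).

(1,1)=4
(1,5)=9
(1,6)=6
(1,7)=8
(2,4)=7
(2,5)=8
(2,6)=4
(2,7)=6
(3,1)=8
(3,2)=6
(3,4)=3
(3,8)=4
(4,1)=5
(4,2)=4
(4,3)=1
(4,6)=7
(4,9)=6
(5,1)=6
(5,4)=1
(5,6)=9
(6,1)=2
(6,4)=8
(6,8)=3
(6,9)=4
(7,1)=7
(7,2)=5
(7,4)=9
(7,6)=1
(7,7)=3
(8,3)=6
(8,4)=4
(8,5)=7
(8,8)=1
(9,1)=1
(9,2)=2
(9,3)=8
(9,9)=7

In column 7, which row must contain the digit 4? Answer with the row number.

9

Consider where 4 can go in column 7.
(3,7) is out (row 3 already has a 4).
(4,7) is out (row 4 already has a 4).
(5,7) is out (box 6 already has a 4).
(6,7) is out (row 6 already has a 4).
(8,7) is out (row 8 already has a 4).
So the only cell in column 7 that can hold 4 is (9,7).
That is row 9.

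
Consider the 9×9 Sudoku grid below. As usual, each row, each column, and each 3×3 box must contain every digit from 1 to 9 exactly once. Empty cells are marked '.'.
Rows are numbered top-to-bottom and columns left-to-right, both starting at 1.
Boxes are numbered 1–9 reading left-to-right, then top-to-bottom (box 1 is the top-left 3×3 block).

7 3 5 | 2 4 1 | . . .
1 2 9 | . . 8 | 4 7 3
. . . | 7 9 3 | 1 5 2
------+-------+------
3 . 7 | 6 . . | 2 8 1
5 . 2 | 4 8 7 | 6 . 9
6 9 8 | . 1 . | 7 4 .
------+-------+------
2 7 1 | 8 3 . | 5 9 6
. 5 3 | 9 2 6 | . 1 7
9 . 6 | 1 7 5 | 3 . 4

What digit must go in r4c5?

5

Row 4 already contains {1, 2, 3, 6, 7, 8}.
Column 5 already contains {1, 2, 3, 4, 7, 8, 9}.
Its 3×3 block (box 5) already contains {1, 4, 6, 7, 8}.
The only value from 1–9 not eliminated is 5, so r4c5 = 5.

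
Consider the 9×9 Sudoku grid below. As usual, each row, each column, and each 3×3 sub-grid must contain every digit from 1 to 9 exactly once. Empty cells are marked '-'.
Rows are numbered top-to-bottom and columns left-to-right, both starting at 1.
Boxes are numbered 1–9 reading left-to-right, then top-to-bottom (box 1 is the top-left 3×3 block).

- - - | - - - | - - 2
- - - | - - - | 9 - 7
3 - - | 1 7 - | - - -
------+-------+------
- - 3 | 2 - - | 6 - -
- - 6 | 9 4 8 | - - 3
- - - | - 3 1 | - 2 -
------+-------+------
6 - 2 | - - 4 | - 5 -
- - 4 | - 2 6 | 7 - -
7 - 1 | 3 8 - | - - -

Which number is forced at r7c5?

Cell r7c5 itself could take any of {1, 9} by direct elimination.
Consider where 1 can go in box 8.
r7c4 is out (column 4 already has a 1).
r8c4 is out (column 4 already has a 1).
r9c6 is out (row 9 already has a 1).
So the only cell in box 8 that can hold 1 is r7c5.
Therefore r7c5 = 1.

1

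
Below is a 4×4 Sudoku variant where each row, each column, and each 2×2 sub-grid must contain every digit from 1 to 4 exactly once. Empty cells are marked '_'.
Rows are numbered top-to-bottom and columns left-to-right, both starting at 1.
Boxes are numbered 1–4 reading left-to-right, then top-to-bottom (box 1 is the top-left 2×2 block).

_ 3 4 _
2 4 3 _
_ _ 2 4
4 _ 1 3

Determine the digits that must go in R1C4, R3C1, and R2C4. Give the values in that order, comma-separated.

2,3,1

For R1C4:
  Consider where 2 can go in row 1.
  R1C1 is out (column 1 already has a 2).
  So the only cell in row 1 that can hold 2 is R1C4.
  So R1C4 = 2.
For R3C1:
  Consider where 3 can go in box 3.
  R3C2 is out (column 2 already has a 3).
  R4C2 is out (row 4 already has a 3).
  So the only cell in box 3 that can hold 3 is R3C1.
  So R3C1 = 3.
For R2C4:
  Row 2 already contains {2, 3, 4}.
  Column 4 already contains {3, 4}.
  Its 2×2 block (box 2) already contains {3, 4}.
  The only value from 1–4 not eliminated is 1, so R2C4 = 1.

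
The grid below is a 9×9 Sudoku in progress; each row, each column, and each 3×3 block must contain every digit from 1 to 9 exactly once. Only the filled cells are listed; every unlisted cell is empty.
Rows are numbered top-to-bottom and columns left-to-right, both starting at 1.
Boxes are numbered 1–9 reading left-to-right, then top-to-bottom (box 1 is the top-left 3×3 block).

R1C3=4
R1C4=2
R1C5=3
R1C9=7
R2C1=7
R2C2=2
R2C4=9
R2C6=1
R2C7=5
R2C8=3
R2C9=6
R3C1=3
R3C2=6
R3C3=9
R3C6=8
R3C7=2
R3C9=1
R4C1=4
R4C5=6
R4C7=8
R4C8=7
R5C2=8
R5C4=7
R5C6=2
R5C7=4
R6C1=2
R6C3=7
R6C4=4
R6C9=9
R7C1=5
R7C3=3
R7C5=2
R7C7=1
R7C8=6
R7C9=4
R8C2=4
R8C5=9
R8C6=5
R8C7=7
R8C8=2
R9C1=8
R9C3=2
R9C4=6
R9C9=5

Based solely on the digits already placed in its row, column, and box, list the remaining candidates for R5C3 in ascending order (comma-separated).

1,5,6

Row 5 already contains {2, 4, 7, 8}.
Column 3 already contains {2, 3, 4, 7, 9}.
Its 3×3 block (box 4) already contains {2, 4, 7, 8}.
Removing those from 1–9 leaves {1, 5, 6} as the candidates for R5C3.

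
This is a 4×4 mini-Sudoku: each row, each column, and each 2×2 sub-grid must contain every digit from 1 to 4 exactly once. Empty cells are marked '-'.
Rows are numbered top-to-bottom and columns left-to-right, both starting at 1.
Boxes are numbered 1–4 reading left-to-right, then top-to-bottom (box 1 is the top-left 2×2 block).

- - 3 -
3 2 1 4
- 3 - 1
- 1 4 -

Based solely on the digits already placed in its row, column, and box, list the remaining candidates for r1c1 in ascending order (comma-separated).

Row 1 already contains {3}.
Column 1 already contains {3}.
Its 2×2 block (box 1) already contains {2, 3}.
Removing those from 1–4 leaves {1, 4} as the candidates for r1c1.

1,4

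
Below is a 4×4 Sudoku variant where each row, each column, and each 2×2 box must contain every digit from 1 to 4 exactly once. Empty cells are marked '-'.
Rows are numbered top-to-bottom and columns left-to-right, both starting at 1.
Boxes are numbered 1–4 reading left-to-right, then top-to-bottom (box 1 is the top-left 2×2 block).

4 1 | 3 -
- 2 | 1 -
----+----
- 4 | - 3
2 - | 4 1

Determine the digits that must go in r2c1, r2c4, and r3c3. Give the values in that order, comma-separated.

3,4,2

For r2c1:
  Row 2 already contains {1, 2}.
  Column 1 already contains {2, 4}.
  Its 2×2 block (box 1) already contains {1, 2, 4}.
  The only value from 1–4 not eliminated is 3, so r2c1 = 3.
For r2c4:
  Row 2 already contains {1, 2}.
  Column 4 already contains {1, 3}.
  Its 2×2 block (box 2) already contains {1, 3}.
  The only value from 1–4 not eliminated is 4, so r2c4 = 4.
For r3c3:
  Row 3 already contains {3, 4}.
  Column 3 already contains {1, 3, 4}.
  Its 2×2 block (box 4) already contains {1, 3, 4}.
  The only value from 1–4 not eliminated is 2, so r3c3 = 2.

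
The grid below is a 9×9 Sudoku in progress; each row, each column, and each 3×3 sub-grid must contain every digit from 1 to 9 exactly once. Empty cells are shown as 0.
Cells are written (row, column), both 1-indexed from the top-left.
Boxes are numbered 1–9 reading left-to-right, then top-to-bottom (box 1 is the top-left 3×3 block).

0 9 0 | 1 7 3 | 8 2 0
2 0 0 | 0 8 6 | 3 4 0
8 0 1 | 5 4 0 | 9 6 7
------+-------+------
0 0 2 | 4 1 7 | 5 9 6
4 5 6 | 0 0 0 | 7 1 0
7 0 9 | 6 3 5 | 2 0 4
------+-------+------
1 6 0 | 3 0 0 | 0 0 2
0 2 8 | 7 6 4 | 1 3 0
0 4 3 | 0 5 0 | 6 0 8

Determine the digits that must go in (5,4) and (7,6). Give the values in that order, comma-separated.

8,8

For (5,4):
  Consider where 8 can go in column 4.
  (2,4) is out (row 2 already has a 8).
  (9,4) is out (row 9 already has a 8).
  So the only cell in column 4 that can hold 8 is (5,4).
  So (5,4) = 8.
For (7,6):
  Consider where 8 can go in row 7.
  (7,3) is out (column 3 already has a 8).
  (7,5) is out (column 5 already has a 8).
  (7,7) is out (column 7 already has a 8).
  (7,8) is out (box 9 already has a 8).
  So the only cell in row 7 that can hold 8 is (7,6).
  So (7,6) = 8.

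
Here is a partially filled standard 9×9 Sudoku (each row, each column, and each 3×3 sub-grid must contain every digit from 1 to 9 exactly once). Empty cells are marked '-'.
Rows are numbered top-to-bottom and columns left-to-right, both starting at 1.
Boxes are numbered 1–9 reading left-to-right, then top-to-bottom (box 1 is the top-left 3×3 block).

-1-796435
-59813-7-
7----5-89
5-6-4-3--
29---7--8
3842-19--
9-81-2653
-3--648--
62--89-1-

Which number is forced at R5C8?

Cell R5C8 itself could take any of {4, 6} by direct elimination.
Consider where 4 can go in column 8.
R4C8 is out (row 4 already has a 4).
R6C8 is out (row 6 already has a 4).
R8C8 is out (row 8 already has a 4).
So the only cell in column 8 that can hold 4 is R5C8.
Therefore R5C8 = 4.

4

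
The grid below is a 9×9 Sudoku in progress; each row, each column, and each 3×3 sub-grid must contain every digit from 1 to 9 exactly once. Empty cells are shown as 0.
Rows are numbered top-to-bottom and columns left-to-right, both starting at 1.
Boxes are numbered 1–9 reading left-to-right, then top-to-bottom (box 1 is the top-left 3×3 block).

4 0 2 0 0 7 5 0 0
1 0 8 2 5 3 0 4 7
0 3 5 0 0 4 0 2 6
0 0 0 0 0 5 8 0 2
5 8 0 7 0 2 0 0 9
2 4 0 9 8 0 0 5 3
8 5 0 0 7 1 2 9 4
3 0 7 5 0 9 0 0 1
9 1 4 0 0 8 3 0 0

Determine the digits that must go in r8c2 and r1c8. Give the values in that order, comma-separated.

For r8c2:
  Consider where 2 can go in column 2.
  r1c2 is out (row 1 already has a 2).
  r2c2 is out (row 2 already has a 2).
  r4c2 is out (row 4 already has a 2).
  So the only cell in column 2 that can hold 2 is r8c2.
  So r8c2 = 2.
For r1c8:
  Consider where 3 can go in row 1.
  r1c2 is out (column 2 already has a 3).
  r1c4 is out (box 2 already has a 3).
  r1c5 is out (box 2 already has a 3).
  r1c9 is out (column 9 already has a 3).
  So the only cell in row 1 that can hold 3 is r1c8.
  So r1c8 = 3.

2,3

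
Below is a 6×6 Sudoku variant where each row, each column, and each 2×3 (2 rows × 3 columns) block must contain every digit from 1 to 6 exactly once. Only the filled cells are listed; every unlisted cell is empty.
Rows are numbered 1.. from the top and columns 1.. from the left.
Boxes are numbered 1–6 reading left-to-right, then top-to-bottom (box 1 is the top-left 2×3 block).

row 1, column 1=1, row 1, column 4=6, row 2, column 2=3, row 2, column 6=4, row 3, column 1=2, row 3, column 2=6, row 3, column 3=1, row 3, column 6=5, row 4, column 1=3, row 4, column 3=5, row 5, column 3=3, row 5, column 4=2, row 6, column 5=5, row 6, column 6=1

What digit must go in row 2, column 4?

Cell row 2, column 4 itself could take any of {1, 5} by direct elimination.
Consider where 5 can go in box 2.
row 1, column 5 is out (column 5 already has a 5).
row 1, column 6 is out (column 6 already has a 5).
row 2, column 5 is out (column 5 already has a 5).
So the only cell in box 2 that can hold 5 is row 2, column 4.
Therefore row 2, column 4 = 5.

5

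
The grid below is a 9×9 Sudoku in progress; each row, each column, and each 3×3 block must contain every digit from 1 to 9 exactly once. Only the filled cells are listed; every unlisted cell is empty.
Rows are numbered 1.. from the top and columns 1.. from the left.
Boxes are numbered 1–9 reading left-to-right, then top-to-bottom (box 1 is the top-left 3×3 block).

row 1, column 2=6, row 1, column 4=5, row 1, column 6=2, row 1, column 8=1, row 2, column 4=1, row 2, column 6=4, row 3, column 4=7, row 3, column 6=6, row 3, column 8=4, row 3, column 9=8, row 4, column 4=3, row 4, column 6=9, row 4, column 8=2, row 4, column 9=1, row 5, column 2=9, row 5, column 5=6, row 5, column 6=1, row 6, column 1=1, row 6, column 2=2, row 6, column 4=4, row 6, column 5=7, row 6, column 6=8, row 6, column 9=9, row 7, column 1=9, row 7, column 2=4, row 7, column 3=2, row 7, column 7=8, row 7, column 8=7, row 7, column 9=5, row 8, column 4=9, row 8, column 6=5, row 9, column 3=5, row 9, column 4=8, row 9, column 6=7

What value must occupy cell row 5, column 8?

8

Cell row 5, column 8 itself could take any of {3, 5, 8} by direct elimination.
Consider where 8 can go in column 8.
row 2, column 8 is out (box 3 already has a 8).
row 6, column 8 is out (row 6 already has a 8).
row 8, column 8 is out (box 9 already has a 8).
row 9, column 8 is out (row 9 already has a 8).
So the only cell in column 8 that can hold 8 is row 5, column 8.
Therefore row 5, column 8 = 8.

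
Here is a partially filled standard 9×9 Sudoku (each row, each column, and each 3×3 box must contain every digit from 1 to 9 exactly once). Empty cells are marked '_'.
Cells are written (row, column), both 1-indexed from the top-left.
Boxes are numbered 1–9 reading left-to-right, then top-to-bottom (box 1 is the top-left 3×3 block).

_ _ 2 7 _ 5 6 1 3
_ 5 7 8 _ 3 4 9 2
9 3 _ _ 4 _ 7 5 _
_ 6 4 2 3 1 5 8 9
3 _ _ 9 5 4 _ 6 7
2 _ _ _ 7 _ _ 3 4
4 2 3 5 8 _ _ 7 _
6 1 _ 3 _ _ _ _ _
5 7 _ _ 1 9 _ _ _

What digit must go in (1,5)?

Row 1 already contains {1, 2, 3, 5, 6, 7}.
Column 5 already contains {1, 3, 4, 5, 7, 8}.
Its 3×3 block (box 2) already contains {3, 4, 5, 7, 8}.
The only value from 1–9 not eliminated is 9, so (1,5) = 9.

9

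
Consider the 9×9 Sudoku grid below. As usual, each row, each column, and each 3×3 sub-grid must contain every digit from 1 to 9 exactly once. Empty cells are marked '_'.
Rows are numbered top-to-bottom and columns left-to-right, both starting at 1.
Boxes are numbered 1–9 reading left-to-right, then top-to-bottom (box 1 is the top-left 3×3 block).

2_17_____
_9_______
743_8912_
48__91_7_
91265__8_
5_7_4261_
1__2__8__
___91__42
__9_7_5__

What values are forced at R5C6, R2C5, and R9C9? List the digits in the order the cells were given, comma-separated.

7,2,1

For R5C6:
  Consider where 7 can go in row 5.
  R5C7 is out (box 6 already has a 7).
  R5C9 is out (box 6 already has a 7).
  So the only cell in row 5 that can hold 7 is R5C6.
  So R5C6 = 7.
For R2C5:
  Consider where 2 can go in box 2.
  R1C5 is out (row 1 already has a 2).
  R1C6 is out (row 1 already has a 2).
  R2C4 is out (column 4 already has a 2).
  R2C6 is out (column 6 already has a 2).
  R3C4 is out (row 3 already has a 2).
  So the only cell in box 2 that can hold 2 is R2C5.
  So R2C5 = 2.
For R9C9:
  Consider where 1 can go in row 9.
  R9C1 is out (column 1 already has a 1).
  R9C2 is out (column 2 already has a 1).
  R9C4 is out (box 8 already has a 1).
  R9C6 is out (column 6 already has a 1).
  R9C8 is out (column 8 already has a 1).
  So the only cell in row 9 that can hold 1 is R9C9.
  So R9C9 = 1.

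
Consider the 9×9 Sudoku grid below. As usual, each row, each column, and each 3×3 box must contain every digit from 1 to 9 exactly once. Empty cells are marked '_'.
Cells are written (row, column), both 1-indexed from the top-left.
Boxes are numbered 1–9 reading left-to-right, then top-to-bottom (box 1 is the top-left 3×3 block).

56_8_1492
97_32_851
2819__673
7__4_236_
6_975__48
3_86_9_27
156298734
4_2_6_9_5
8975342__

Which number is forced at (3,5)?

4

Row 3 already contains {1, 2, 3, 6, 7, 8, 9}.
Column 5 already contains {2, 3, 5, 6, 9}.
Its 3×3 block (box 2) already contains {1, 2, 3, 8, 9}.
The only value from 1–9 not eliminated is 4, so (3,5) = 4.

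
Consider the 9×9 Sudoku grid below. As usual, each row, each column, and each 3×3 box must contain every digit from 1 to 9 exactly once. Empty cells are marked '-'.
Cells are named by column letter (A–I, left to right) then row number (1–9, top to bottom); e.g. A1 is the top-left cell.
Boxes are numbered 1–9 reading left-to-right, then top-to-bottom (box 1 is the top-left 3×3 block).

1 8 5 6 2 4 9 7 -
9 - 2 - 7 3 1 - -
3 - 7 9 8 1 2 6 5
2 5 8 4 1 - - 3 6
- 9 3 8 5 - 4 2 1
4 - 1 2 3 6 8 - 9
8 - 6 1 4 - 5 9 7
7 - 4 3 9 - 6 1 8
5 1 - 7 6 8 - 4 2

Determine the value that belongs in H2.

8

Row 2 already contains {1, 2, 3, 7, 9}.
Column H already contains {1, 2, 3, 4, 6, 7, 9}.
Its 3×3 block (box 3) already contains {1, 2, 5, 6, 7, 9}.
The only value from 1–9 not eliminated is 8, so H2 = 8.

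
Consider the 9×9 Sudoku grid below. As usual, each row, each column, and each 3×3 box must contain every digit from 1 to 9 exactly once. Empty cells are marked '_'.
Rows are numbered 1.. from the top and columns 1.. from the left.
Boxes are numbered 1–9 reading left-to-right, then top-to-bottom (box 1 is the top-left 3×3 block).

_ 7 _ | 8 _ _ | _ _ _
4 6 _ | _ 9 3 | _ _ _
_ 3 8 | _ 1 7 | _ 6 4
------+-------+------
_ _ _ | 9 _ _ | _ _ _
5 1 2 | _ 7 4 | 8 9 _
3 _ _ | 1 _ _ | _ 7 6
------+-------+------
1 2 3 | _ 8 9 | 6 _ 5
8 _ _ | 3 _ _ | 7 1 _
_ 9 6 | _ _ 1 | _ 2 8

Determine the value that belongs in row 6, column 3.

9

Cell row 6, column 3 itself could take any of {4, 9} by direct elimination.
Consider where 9 can go in box 4.
row 4, column 1 is out (row 4 already has a 9).
row 4, column 2 is out (row 4 already has a 9).
row 4, column 3 is out (row 4 already has a 9).
row 6, column 2 is out (column 2 already has a 9).
So the only cell in box 4 that can hold 9 is row 6, column 3.
Therefore row 6, column 3 = 9.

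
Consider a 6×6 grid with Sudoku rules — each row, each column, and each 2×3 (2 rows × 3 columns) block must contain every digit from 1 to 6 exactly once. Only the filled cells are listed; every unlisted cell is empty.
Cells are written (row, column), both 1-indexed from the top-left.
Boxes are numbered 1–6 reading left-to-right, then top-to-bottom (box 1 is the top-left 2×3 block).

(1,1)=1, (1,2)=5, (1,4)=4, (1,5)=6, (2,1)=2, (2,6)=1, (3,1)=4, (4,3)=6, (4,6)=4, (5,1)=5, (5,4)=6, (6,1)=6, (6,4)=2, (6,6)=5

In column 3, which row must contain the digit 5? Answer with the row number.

3

Consider where 5 can go in column 3.
(1,3) is out (row 1 already has a 5).
(2,3) is out (box 1 already has a 5).
(5,3) is out (row 5 already has a 5).
(6,3) is out (row 6 already has a 5).
So the only cell in column 3 that can hold 5 is (3,3).
That is row 3.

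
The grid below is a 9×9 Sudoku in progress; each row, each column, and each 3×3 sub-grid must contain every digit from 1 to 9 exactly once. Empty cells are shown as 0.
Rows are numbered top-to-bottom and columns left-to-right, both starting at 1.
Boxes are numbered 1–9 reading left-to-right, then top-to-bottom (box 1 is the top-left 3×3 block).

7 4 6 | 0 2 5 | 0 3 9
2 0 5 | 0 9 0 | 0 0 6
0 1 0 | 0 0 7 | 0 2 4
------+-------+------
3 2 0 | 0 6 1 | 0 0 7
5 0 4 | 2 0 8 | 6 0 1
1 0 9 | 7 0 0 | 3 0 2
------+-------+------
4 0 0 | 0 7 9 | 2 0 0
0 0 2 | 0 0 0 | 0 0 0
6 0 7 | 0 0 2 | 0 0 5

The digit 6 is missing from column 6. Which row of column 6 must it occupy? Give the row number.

8

Consider where 6 can go in column 6.
r2c6 is out (row 2 already has a 6).
r6c6 is out (box 5 already has a 6).
So the only cell in column 6 that can hold 6 is r8c6.
That is row 8.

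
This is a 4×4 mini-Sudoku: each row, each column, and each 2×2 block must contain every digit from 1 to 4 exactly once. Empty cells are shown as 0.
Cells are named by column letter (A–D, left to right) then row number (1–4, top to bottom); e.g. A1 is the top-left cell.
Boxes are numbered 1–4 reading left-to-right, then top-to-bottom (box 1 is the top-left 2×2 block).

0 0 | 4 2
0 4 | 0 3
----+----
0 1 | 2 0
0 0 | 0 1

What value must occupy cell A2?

2

Cell A2 itself could take any of {1, 2} by direct elimination.
Consider where 2 can go in row 2.
C2 is out (column C already has a 2).
So the only cell in row 2 that can hold 2 is A2.
Therefore A2 = 2.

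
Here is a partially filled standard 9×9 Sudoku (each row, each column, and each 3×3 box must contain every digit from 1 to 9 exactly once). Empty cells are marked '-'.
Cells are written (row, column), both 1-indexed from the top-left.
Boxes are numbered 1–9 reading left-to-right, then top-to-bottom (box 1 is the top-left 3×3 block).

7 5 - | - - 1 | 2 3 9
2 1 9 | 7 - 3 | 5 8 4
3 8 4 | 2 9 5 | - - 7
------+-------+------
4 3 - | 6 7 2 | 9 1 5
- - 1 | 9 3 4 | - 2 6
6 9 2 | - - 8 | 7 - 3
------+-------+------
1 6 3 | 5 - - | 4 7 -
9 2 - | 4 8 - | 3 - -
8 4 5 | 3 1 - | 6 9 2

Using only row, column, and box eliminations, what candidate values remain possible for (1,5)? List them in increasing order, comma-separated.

4,6

Row 1 already contains {1, 2, 3, 5, 7, 9}.
Column 5 already contains {1, 3, 7, 8, 9}.
Its 3×3 block (box 2) already contains {1, 2, 3, 5, 7, 9}.
Removing those from 1–9 leaves {4, 6} as the candidates for (1,5).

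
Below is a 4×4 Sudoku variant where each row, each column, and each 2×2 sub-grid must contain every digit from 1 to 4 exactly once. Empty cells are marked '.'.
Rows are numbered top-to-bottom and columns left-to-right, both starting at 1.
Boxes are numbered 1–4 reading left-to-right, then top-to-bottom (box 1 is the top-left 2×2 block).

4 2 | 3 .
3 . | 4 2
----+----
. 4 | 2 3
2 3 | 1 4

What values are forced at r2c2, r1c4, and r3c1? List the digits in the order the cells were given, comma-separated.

1,1,1

For r2c2:
  Row 2 already contains {2, 3, 4}.
  Column 2 already contains {2, 3, 4}.
  Its 2×2 block (box 1) already contains {2, 3, 4}.
  The only value from 1–4 not eliminated is 1, so r2c2 = 1.
For r1c4:
  Row 1 already contains {2, 3, 4}.
  Column 4 already contains {2, 3, 4}.
  Its 2×2 block (box 2) already contains {2, 3, 4}.
  The only value from 1–4 not eliminated is 1, so r1c4 = 1.
For r3c1:
  Row 3 already contains {2, 3, 4}.
  Column 1 already contains {2, 3, 4}.
  Its 2×2 block (box 3) already contains {2, 3, 4}.
  The only value from 1–4 not eliminated is 1, so r3c1 = 1.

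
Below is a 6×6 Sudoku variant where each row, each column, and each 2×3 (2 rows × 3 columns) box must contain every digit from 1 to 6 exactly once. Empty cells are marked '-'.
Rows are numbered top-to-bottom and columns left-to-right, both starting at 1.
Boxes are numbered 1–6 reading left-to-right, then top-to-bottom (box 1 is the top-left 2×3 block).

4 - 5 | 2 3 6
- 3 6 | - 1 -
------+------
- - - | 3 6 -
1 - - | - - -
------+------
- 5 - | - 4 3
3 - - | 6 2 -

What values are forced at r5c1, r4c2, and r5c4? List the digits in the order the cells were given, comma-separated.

For r5c1:
  Consider where 6 can go in column 1.
  r2c1 is out (row 2 already has a 6).
  r3c1 is out (row 3 already has a 6).
  So the only cell in column 1 that can hold 6 is r5c1.
  So r5c1 = 6.
For r4c2:
  Consider where 6 can go in box 3.
  r3c1 is out (row 3 already has a 6).
  r3c2 is out (row 3 already has a 6).
  r3c3 is out (row 3 already has a 6).
  r4c3 is out (column 3 already has a 6).
  So the only cell in box 3 that can hold 6 is r4c2.
  So r4c2 = 6.
For r5c4:
  Row 5 already contains {3, 4, 5}.
  Column 4 already contains {2, 3, 6}.
  Its 2×3 block (box 6) already contains {2, 3, 4, 6}.
  The only value from 1–6 not eliminated is 1, so r5c4 = 1.

6,6,1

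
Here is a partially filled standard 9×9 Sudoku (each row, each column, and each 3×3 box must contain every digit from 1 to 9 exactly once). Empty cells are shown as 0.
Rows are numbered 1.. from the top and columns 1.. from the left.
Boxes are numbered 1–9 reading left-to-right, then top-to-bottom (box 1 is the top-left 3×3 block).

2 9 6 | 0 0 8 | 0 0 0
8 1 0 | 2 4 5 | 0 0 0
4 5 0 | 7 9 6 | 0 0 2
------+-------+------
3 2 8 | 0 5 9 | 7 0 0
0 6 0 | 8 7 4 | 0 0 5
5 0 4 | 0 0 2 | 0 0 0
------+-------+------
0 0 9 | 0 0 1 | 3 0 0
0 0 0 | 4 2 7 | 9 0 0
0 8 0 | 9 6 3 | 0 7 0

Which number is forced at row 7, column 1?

Cell row 7, column 1 itself could take any of {6, 7} by direct elimination.
Consider where 7 can go in column 1.
row 5, column 1 is out (row 5 already has a 7).
row 8, column 1 is out (row 8 already has a 7).
row 9, column 1 is out (row 9 already has a 7).
So the only cell in column 1 that can hold 7 is row 7, column 1.
Therefore row 7, column 1 = 7.

7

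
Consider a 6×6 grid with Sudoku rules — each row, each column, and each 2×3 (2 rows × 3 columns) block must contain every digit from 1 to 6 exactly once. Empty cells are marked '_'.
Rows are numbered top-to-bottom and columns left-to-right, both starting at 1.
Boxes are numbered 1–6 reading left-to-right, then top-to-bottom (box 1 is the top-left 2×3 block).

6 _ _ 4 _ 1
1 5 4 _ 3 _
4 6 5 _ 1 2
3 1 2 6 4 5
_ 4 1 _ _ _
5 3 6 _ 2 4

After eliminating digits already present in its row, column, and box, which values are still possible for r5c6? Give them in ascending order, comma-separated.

3,6

Row 5 already contains {1, 4}.
Column 6 already contains {1, 2, 4, 5}.
Its 2×3 block (box 6) already contains {2, 4}.
Removing those from 1–6 leaves {3, 6} as the candidates for r5c6.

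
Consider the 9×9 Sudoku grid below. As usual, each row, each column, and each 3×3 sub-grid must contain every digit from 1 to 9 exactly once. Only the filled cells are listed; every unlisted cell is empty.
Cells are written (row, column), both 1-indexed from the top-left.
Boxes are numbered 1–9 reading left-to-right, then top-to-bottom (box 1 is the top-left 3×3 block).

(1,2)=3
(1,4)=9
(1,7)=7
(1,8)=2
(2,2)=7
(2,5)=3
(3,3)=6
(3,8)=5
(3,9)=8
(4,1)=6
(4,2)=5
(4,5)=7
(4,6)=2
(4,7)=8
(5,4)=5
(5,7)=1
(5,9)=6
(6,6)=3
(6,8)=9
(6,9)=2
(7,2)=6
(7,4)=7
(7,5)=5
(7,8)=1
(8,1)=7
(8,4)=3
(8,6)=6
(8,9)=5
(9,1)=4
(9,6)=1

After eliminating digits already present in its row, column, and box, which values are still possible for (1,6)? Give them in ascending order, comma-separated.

Row 1 already contains {2, 3, 7, 9}.
Column 6 already contains {1, 2, 3, 6}.
Its 3×3 block (box 2) already contains {3, 9}.
Removing those from 1–9 leaves {4, 5, 8} as the candidates for (1,6).

4,5,8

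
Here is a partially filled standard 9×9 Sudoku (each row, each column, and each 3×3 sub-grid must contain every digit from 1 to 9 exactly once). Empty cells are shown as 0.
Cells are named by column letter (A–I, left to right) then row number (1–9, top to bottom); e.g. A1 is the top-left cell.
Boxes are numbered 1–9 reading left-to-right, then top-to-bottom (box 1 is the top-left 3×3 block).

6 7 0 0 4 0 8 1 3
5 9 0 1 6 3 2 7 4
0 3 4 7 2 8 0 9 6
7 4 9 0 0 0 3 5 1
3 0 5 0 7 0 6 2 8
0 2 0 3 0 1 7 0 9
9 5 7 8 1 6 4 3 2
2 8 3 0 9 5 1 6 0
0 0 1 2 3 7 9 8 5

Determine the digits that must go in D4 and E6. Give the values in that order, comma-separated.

6,5

For D4:
  Row 4 already contains {1, 3, 4, 5, 7, 9}.
  Column D already contains {1, 2, 3, 7, 8}.
  Its 3×3 block (box 5) already contains {1, 3, 7}.
  The only value from 1–9 not eliminated is 6, so D4 = 6.
For E6:
  Consider where 5 can go in row 6.
  A6 is out (column A already has a 5).
  C6 is out (column C already has a 5).
  H6 is out (column H already has a 5).
  So the only cell in row 6 that can hold 5 is E6.
  So E6 = 5.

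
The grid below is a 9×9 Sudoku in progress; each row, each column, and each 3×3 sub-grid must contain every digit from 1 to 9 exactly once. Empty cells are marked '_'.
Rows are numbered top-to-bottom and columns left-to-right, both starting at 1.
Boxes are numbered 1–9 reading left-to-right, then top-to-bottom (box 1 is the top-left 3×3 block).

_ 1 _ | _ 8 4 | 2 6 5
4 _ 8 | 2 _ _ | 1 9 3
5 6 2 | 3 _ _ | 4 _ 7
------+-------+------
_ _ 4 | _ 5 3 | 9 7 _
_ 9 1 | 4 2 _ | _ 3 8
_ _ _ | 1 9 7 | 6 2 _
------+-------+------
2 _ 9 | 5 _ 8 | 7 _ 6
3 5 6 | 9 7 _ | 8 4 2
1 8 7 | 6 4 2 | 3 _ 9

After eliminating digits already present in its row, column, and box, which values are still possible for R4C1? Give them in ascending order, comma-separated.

Row 4 already contains {3, 4, 5, 7, 9}.
Column 1 already contains {1, 2, 3, 4, 5}.
Its 3×3 block (box 4) already contains {1, 4, 9}.
Removing those from 1–9 leaves {6, 8} as the candidates for R4C1.

6,8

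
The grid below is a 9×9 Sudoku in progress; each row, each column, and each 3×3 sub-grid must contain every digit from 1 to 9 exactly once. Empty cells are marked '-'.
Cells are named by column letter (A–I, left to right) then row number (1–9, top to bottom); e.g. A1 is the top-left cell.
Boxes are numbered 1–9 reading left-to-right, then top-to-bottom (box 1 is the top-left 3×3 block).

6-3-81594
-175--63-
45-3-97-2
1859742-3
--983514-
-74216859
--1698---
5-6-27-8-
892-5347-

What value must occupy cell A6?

3

Row 6 already contains {1, 2, 4, 5, 6, 7, 8, 9}.
Column A already contains {1, 4, 5, 6, 8}.
Its 3×3 block (box 4) already contains {1, 4, 5, 7, 8, 9}.
The only value from 1–9 not eliminated is 3, so A6 = 3.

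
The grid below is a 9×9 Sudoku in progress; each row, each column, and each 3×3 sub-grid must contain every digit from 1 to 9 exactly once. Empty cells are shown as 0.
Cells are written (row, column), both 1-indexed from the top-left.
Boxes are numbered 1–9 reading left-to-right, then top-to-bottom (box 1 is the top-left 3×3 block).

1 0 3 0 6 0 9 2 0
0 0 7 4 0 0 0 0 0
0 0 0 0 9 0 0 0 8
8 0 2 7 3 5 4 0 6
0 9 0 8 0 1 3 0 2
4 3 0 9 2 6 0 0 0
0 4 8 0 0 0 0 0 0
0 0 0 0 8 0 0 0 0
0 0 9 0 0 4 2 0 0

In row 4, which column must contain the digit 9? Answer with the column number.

8

Consider where 9 can go in row 4.
(4,2) is out (column 2 already has a 9).
So the only cell in row 4 that can hold 9 is (4,8).
That is column 8.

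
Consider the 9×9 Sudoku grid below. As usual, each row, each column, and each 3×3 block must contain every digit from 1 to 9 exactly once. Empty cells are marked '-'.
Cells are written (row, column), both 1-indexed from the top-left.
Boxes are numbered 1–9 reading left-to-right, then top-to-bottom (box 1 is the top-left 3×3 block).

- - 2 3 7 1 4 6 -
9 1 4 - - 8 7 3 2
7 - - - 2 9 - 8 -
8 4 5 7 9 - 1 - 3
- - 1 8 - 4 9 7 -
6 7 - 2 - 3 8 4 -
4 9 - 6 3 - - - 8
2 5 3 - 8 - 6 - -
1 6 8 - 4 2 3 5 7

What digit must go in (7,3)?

Row 7 already contains {3, 4, 6, 8, 9}.
Column 3 already contains {1, 2, 3, 4, 5, 8}.
Its 3×3 block (box 7) already contains {1, 2, 3, 4, 5, 6, 8, 9}.
The only value from 1–9 not eliminated is 7, so (7,3) = 7.

7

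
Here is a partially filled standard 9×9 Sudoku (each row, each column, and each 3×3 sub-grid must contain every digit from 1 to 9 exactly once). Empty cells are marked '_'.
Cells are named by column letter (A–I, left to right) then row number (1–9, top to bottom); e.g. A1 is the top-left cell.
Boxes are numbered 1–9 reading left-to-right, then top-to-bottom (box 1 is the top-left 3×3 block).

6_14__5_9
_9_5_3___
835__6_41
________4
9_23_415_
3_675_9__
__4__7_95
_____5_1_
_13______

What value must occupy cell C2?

7

Row 2 already contains {3, 5, 9}.
Column C already contains {1, 2, 3, 4, 5, 6}.
Its 3×3 block (box 1) already contains {1, 3, 5, 6, 8, 9}.
The only value from 1–9 not eliminated is 7, so C2 = 7.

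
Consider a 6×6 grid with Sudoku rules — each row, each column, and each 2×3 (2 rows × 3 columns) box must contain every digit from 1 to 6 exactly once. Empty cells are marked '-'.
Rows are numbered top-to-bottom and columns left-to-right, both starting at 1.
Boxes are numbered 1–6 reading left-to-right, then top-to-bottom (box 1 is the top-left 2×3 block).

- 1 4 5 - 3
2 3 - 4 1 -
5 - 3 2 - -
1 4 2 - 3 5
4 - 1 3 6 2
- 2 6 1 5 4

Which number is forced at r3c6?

Cell r3c6 itself could take any of {1, 6} by direct elimination.
Consider where 1 can go in box 4.
r3c5 is out (column 5 already has a 1).
r4c4 is out (row 4 already has a 1).
So the only cell in box 4 that can hold 1 is r3c6.
Therefore r3c6 = 1.

1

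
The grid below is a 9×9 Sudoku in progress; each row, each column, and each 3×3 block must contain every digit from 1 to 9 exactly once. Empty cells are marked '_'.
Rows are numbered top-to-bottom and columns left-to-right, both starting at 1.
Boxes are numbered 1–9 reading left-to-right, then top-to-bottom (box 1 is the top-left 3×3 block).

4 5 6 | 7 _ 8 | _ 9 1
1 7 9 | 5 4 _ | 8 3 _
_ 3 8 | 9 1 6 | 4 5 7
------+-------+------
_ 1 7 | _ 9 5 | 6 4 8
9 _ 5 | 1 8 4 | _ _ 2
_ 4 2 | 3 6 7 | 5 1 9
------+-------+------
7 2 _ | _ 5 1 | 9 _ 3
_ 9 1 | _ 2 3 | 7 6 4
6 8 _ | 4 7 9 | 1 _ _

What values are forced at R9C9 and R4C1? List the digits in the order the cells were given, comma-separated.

For R9C9:
  Row 9 already contains {1, 4, 6, 7, 8, 9}.
  Column 9 already contains {1, 2, 3, 4, 7, 8, 9}.
  Its 3×3 block (box 9) already contains {1, 3, 4, 6, 7, 9}.
  The only value from 1–9 not eliminated is 5, so R9C9 = 5.
For R4C1:
  Row 4 already contains {1, 4, 5, 6, 7, 8, 9}.
  Column 1 already contains {1, 4, 6, 7, 9}.
  Its 3×3 block (box 4) already contains {1, 2, 4, 5, 7, 9}.
  The only value from 1–9 not eliminated is 3, so R4C1 = 3.

5,3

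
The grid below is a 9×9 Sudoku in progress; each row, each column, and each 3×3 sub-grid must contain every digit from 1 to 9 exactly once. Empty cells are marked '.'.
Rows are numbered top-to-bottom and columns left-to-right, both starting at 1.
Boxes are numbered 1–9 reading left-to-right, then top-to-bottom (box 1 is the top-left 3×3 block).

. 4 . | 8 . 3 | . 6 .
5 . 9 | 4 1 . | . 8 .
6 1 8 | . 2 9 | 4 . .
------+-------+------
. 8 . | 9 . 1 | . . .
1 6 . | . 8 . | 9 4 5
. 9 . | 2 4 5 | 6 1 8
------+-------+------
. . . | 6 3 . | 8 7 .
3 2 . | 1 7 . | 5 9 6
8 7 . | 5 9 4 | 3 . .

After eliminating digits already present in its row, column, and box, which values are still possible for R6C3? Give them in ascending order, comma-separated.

3,7

Row 6 already contains {1, 2, 4, 5, 6, 8, 9}.
Column 3 already contains {8, 9}.
Its 3×3 block (box 4) already contains {1, 6, 8, 9}.
Removing those from 1–9 leaves {3, 7} as the candidates for R6C3.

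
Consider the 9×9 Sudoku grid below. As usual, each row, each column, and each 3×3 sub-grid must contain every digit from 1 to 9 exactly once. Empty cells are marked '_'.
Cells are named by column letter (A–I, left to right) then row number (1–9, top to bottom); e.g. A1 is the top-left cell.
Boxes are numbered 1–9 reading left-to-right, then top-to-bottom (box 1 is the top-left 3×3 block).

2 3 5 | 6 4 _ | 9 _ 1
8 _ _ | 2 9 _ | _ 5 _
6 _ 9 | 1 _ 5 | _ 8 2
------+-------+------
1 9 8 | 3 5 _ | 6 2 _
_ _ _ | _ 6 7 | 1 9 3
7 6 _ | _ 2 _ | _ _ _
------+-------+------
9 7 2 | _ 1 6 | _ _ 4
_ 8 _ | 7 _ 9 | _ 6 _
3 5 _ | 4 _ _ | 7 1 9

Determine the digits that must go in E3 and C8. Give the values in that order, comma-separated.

For E3:
  Consider where 7 can go in column E.
  E8 is out (row 8 already has a 7).
  E9 is out (row 9 already has a 7).
  So the only cell in column E that can hold 7 is E3.
  So E3 = 7.
For C8:
  Consider where 1 can go in row 8.
  A8 is out (column A already has a 1).
  E8 is out (column E already has a 1).
  G8 is out (column G already has a 1).
  I8 is out (column I already has a 1).
  So the only cell in row 8 that can hold 1 is C8.
  So C8 = 1.

7,1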